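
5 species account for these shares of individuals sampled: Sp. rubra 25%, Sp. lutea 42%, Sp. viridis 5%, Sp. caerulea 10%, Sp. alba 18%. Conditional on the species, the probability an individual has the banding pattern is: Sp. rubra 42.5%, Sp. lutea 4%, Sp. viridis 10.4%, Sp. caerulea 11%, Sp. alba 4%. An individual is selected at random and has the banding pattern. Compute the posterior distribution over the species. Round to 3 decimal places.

Sp. rubra 0.726, Sp. lutea 0.115, Sp. viridis 0.036, Sp. caerulea 0.075, Sp. alba 0.049

Compute prior × likelihood for every hypothesis:
  Sp. rubra: 0.25 × 0.425 = 0.10625
  Sp. lutea: 0.42 × 0.04 = 0.0168
  Sp. viridis: 0.05 × 0.104 = 0.0052
  Sp. caerulea: 0.1 × 0.11 = 0.011
  Sp. alba: 0.18 × 0.04 = 0.0072
Total = 0.14645.
P(Sp. rubra | banded) = 0.10625/0.14645 ≈ 0.726
P(Sp. lutea | banded) = 0.0168/0.14645 ≈ 0.115
P(Sp. viridis | banded) = 0.0052/0.14645 ≈ 0.036
P(Sp. caerulea | banded) = 0.011/0.14645 ≈ 0.075
P(Sp. alba | banded) = 0.0072/0.14645 ≈ 0.049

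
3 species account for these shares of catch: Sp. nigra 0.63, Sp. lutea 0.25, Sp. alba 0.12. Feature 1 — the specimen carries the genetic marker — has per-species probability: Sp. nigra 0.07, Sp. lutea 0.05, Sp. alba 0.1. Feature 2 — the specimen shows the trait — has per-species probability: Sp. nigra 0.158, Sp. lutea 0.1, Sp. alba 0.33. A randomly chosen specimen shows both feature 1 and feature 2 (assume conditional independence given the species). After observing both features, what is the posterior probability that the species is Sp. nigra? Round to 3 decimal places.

Compute prior × likelihood for every hypothesis:
  Sp. nigra: 0.63 × 0.07 × 0.158 = 0.0069678
  Sp. lutea: 0.25 × 0.05 × 0.1 = 0.00125
  Sp. alba: 0.12 × 0.1 × 0.33 = 0.00396
Sum = 0.0121778.
P(Sp. nigra | evidence) = 0.0069678 / 0.0121778 ≈ 0.572.

0.572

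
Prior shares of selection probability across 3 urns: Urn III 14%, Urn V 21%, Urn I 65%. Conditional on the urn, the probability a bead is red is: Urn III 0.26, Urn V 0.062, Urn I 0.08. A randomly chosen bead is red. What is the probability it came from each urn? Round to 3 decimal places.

Unnormalized posteriors (prior × likelihood):
  Urn III: 0.14 × 0.26 = 0.0364
  Urn V: 0.21 × 0.062 = 0.01302
  Urn I: 0.65 × 0.08 = 0.052
Normalizing constant = 0.10142.
P(Urn III | red) = 0.0364/0.10142 ≈ 0.359
P(Urn V | red) = 0.01302/0.10142 ≈ 0.128
P(Urn I | red) = 0.052/0.10142 ≈ 0.513

Urn III 0.359, Urn V 0.128, Urn I 0.513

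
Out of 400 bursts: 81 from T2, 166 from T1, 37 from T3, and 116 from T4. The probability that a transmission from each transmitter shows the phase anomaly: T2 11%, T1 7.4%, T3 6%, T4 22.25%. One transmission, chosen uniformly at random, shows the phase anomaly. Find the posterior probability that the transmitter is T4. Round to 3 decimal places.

By Bayes' rule, posterior ∝ prior × likelihood:
  T2: 0.2025 × 0.11 = 0.022275
  T1: 0.415 × 0.074 = 0.03071
  T3: 0.0925 × 0.06 = 0.00555
  T4: 0.29 × 0.2225 = 0.064525
Total = 0.12306.
P(T4 | evidence) = 0.064525 / 0.12306 ≈ 0.524.

0.524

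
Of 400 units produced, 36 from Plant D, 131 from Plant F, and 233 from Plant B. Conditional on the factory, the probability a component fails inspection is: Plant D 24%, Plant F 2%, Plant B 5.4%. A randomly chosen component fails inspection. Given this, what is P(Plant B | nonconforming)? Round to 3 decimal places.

0.528

By Bayes' rule, posterior ∝ prior × likelihood:
  Plant D: 0.09 × 0.24 = 0.0216
  Plant F: 0.3275 × 0.02 = 0.00655
  Plant B: 0.5825 × 0.054 = 0.031455
Total = 0.059605.
P(Plant B | evidence) = 0.031455 / 0.059605 ≈ 0.528.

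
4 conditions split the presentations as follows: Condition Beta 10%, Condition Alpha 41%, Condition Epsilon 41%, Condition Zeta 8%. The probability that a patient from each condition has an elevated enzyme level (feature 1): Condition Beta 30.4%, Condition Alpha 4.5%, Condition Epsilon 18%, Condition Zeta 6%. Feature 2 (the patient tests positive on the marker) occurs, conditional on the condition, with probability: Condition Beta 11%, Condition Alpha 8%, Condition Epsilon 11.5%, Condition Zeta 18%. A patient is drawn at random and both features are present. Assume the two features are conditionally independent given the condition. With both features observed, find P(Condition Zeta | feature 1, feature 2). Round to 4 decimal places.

0.0610

By Bayes' rule, posterior ∝ prior × likelihood:
  Condition Beta: 0.1 × 0.304 × 0.11 = 0.003344
  Condition Alpha: 0.41 × 0.045 × 0.08 = 0.001476
  Condition Epsilon: 0.41 × 0.18 × 0.115 = 0.008487
  Condition Zeta: 0.08 × 0.06 × 0.18 = 0.000864
Sum = 0.014171.
P(Condition Zeta | evidence) = 0.000864 / 0.014171 ≈ 0.0610.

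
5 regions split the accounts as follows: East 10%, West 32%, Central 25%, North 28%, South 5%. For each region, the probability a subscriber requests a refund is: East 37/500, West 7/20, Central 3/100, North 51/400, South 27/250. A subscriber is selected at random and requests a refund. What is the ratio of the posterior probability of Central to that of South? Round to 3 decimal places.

1.389

Compute prior × likelihood for every hypothesis:
  East: 0.1 × 0.074 = 0.0074
  West: 0.32 × 0.35 = 0.112
  Central: 0.25 × 0.03 = 0.0075
  North: 0.28 × 0.1275 = 0.0357
  South: 0.05 × 0.108 = 0.0054
Normalizing constant = 0.168.
The ratio is 0.0075 / 0.0054 (the normalizer cancels) = 1.389.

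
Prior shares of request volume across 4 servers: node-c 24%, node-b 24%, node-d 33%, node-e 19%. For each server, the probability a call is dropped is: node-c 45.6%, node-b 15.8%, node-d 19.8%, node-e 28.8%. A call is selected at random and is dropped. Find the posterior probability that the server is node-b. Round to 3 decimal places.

Unnormalized posteriors (prior × likelihood):
  node-c: 0.24 × 0.456 = 0.10944
  node-b: 0.24 × 0.158 = 0.03792
  node-d: 0.33 × 0.198 = 0.06534
  node-e: 0.19 × 0.288 = 0.05472
Sum = 0.26742.
P(node-b | evidence) = 0.03792 / 0.26742 ≈ 0.142.

0.142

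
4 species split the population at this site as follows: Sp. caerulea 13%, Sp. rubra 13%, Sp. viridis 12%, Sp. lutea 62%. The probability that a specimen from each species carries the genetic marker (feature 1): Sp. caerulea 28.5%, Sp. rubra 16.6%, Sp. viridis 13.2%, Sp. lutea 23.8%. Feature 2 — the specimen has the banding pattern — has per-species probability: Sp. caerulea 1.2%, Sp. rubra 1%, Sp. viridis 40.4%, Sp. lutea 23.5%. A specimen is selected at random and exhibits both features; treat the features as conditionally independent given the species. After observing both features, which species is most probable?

Sp. lutea

Prior × likelihood for each hypothesis:
  Sp. caerulea: 0.13 × 0.285 × 0.012 = 0.0004446
  Sp. rubra: 0.13 × 0.166 × 0.01 = 0.0002158
  Sp. viridis: 0.12 × 0.132 × 0.404 = 0.00639936
  Sp. lutea: 0.62 × 0.238 × 0.235 = 0.0346766
Normalizing constant = 0.04173636.
Largest term belongs to Sp. lutea, so Sp. lutea is most probable.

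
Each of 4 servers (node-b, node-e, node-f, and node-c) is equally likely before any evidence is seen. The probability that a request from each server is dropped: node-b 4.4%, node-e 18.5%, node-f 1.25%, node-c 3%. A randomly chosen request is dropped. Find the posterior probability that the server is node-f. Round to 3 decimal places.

0.046

Since the prior is uniform, the posterior is proportional to the likelihood:
  node-b: 0.044
  node-e: 0.185
  node-f: 0.0125
  node-c: 0.03
Normalizing constant = 0.2715.
P(node-f | evidence) = 0.0125 / 0.2715 ≈ 0.046.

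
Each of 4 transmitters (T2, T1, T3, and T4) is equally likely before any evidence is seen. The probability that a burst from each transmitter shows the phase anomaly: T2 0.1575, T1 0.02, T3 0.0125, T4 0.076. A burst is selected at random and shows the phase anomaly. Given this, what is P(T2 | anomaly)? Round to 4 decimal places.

0.5921

With a uniform prior (1/4 each), posterior ∝ likelihood:
  T2: 0.1575
  T1: 0.02
  T3: 0.0125
  T4: 0.076
Normalizing constant = 0.266.
P(T2 | evidence) = 0.1575 / 0.266 ≈ 0.5921.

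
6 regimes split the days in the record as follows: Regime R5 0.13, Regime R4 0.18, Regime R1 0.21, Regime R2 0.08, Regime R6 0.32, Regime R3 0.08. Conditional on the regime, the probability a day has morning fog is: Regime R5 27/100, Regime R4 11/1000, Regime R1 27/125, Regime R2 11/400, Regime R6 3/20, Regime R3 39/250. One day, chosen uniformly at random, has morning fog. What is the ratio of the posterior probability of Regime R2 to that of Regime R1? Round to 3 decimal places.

Compute prior × likelihood for every hypothesis:
  Regime R5: 0.13 × 0.27 = 0.0351
  Regime R4: 0.18 × 0.011 = 0.00198
  Regime R1: 0.21 × 0.216 = 0.04536
  Regime R2: 0.08 × 0.0275 = 0.0022
  Regime R6: 0.32 × 0.15 = 0.048
  Regime R3: 0.08 × 0.156 = 0.01248
Total = 0.14512.
The ratio is 0.0022 / 0.04536 (the normalizer cancels) = 0.049.

0.049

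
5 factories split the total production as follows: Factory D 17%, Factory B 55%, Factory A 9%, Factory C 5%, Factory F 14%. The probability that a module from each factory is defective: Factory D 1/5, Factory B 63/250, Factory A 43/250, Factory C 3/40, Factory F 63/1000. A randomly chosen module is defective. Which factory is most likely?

Factory B

Compute prior × likelihood for every hypothesis:
  Factory D: 0.17 × 0.2 = 0.034
  Factory B: 0.55 × 0.252 = 0.1386
  Factory A: 0.09 × 0.172 = 0.01548
  Factory C: 0.05 × 0.075 = 0.00375
  Factory F: 0.14 × 0.063 = 0.00882
Sum = 0.20065.
Largest term belongs to Factory B, so Factory B is most probable.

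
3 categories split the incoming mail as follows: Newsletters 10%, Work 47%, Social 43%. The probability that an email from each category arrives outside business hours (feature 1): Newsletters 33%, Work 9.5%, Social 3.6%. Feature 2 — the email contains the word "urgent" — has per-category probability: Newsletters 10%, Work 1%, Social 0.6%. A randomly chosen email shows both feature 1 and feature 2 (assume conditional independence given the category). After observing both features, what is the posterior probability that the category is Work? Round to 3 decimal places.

0.116

Unnormalized posteriors (prior × likelihood):
  Newsletters: 0.1 × 0.33 × 0.1 = 0.0033
  Work: 0.47 × 0.095 × 0.01 = 0.0004465
  Social: 0.43 × 0.036 × 0.006 = 0.00009288
Normalizing constant = 0.00383938.
P(Work | evidence) = 0.0004465 / 0.00383938 ≈ 0.116.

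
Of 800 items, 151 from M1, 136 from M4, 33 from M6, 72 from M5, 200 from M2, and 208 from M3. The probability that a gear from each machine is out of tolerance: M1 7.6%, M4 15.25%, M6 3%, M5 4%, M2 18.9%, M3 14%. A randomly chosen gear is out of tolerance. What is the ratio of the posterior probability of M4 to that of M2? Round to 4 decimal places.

Compute prior × likelihood for every hypothesis:
  M1: 0.18875 × 0.076 = 0.014345
  M4: 0.17 × 0.1525 = 0.025925
  M6: 0.04125 × 0.03 = 0.0012375
  M5: 0.09 × 0.04 = 0.0036
  M2: 0.25 × 0.189 = 0.04725
  M3: 0.26 × 0.14 = 0.0364
Total = 0.1287575.
The ratio is 0.025925 / 0.04725 (the normalizer cancels) = 0.5487.

0.5487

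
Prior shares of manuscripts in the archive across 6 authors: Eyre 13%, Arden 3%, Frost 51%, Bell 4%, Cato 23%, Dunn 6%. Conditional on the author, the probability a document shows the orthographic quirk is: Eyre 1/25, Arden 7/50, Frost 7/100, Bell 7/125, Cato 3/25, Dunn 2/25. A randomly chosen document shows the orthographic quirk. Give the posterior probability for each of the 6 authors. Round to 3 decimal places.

Compute prior × likelihood for every hypothesis:
  Eyre: 0.13 × 0.04 = 0.0052
  Arden: 0.03 × 0.14 = 0.0042
  Frost: 0.51 × 0.07 = 0.0357
  Bell: 0.04 × 0.056 = 0.00224
  Cato: 0.23 × 0.12 = 0.0276
  Dunn: 0.06 × 0.08 = 0.0048
Sum = 0.07974.
P(Eyre | quirk) = 0.0052/0.07974 ≈ 0.065
P(Arden | quirk) = 0.0042/0.07974 ≈ 0.053
P(Frost | quirk) = 0.0357/0.07974 ≈ 0.448
P(Bell | quirk) = 0.00224/0.07974 ≈ 0.028
P(Cato | quirk) = 0.0276/0.07974 ≈ 0.346
P(Dunn | quirk) = 0.0048/0.07974 ≈ 0.060

Eyre 0.065, Arden 0.053, Frost 0.448, Bell 0.028, Cato 0.346, Dunn 0.060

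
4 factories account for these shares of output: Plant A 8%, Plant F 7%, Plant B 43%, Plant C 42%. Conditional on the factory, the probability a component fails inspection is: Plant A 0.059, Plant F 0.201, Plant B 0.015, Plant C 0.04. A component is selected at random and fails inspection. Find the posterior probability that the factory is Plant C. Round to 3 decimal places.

0.400

Prior × likelihood for each hypothesis:
  Plant A: 0.08 × 0.059 = 0.00472
  Plant F: 0.07 × 0.201 = 0.01407
  Plant B: 0.43 × 0.015 = 0.00645
  Plant C: 0.42 × 0.04 = 0.0168
Sum = 0.04204.
P(Plant C | evidence) = 0.0168 / 0.04204 ≈ 0.400.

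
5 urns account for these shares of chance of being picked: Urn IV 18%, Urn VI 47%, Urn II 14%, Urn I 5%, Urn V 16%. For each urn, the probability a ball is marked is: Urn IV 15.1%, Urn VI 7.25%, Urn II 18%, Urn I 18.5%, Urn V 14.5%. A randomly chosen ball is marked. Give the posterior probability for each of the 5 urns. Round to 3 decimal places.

Urn IV 0.229, Urn VI 0.287, Urn II 0.212, Urn I 0.078, Urn V 0.195

Compute prior × likelihood for every hypothesis:
  Urn IV: 0.18 × 0.151 = 0.02718
  Urn VI: 0.47 × 0.0725 = 0.034075
  Urn II: 0.14 × 0.18 = 0.0252
  Urn I: 0.05 × 0.185 = 0.00925
  Urn V: 0.16 × 0.145 = 0.0232
Normalizing constant = 0.118905.
P(Urn IV | marked) = 0.02718/0.118905 ≈ 0.229
P(Urn VI | marked) = 0.034075/0.118905 ≈ 0.287
P(Urn II | marked) = 0.0252/0.118905 ≈ 0.212
P(Urn I | marked) = 0.00925/0.118905 ≈ 0.078
P(Urn V | marked) = 0.0232/0.118905 ≈ 0.195
(Check: 0.229+0.287+0.212+0.078+0.195 = 1.001.)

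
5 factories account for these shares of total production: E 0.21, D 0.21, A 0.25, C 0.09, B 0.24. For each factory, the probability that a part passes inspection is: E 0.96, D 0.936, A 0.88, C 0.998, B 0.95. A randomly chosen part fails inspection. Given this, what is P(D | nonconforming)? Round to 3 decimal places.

Taking complements, P(nonconforming | each) = E 0.04, D 0.064, A 0.12, C 0.002, B 0.05.
Unnormalized posteriors (prior × likelihood):
  E: 0.21 × 0.04 = 0.0084
  D: 0.21 × 0.064 = 0.01344
  A: 0.25 × 0.12 = 0.03
  C: 0.09 × 0.002 = 0.00018
  B: 0.24 × 0.05 = 0.012
Normalizing constant = 0.06402.
P(D | evidence) = 0.01344 / 0.06402 ≈ 0.210.

0.210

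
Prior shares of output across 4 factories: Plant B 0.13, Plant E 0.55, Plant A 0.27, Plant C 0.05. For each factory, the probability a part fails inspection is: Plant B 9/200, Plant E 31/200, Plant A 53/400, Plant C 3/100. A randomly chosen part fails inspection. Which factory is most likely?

Prior × likelihood for each hypothesis:
  Plant B: 0.13 × 0.045 = 0.00585
  Plant E: 0.55 × 0.155 = 0.08525
  Plant A: 0.27 × 0.1325 = 0.035775
  Plant C: 0.05 × 0.03 = 0.0015
Total = 0.128375.
Largest term belongs to Plant E, so Plant E is most probable.

Plant E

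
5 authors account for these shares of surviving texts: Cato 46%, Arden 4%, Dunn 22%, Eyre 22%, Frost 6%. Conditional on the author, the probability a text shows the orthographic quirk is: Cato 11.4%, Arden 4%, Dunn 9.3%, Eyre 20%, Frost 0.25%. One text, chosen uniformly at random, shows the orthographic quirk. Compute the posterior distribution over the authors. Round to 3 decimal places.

Cato 0.442, Arden 0.013, Dunn 0.172, Eyre 0.371, Frost 0.001

Prior × likelihood for each hypothesis:
  Cato: 0.46 × 0.114 = 0.05244
  Arden: 0.04 × 0.04 = 0.0016
  Dunn: 0.22 × 0.093 = 0.02046
  Eyre: 0.22 × 0.2 = 0.044
  Frost: 0.06 × 0.0025 = 0.00015
Total = 0.11865.
P(Cato | quirk) = 0.05244/0.11865 ≈ 0.442
P(Arden | quirk) = 0.0016/0.11865 ≈ 0.013
P(Dunn | quirk) = 0.02046/0.11865 ≈ 0.172
P(Eyre | quirk) = 0.044/0.11865 ≈ 0.371
P(Frost | quirk) = 0.00015/0.11865 ≈ 0.001
(Check: 0.442+0.013+0.172+0.371+0.001 = 0.999.)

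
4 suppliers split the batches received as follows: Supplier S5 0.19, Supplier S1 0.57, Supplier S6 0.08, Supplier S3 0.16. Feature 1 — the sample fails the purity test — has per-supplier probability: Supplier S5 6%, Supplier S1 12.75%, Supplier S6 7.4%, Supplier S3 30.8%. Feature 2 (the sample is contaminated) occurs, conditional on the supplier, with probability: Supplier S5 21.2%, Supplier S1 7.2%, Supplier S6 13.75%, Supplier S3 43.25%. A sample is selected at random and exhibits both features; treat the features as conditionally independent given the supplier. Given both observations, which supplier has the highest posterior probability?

Supplier S3

Unnormalized posteriors (prior × likelihood):
  Supplier S5: 0.19 × 0.06 × 0.212 = 0.0024168
  Supplier S1: 0.57 × 0.1275 × 0.072 = 0.0052326
  Supplier S6: 0.08 × 0.074 × 0.1375 = 0.000814
  Supplier S3: 0.16 × 0.308 × 0.4325 = 0.0213136
Normalizing constant = 0.029777.
Largest term belongs to Supplier S3, so Supplier S3 is most probable.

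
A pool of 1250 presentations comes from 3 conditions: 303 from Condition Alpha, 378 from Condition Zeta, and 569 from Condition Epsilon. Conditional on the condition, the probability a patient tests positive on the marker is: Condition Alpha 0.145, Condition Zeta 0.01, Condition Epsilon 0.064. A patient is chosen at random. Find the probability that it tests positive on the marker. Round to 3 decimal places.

Prior × likelihood for each hypothesis:
  Condition Alpha: 0.2424 × 0.145 = 0.035148
  Condition Zeta: 0.3024 × 0.01 = 0.003024
  Condition Epsilon: 0.4552 × 0.064 = 0.0291328
P(marker-positive) = 0.035148 + 0.003024 + 0.0291328 = 0.0673048 → 0.067.

0.067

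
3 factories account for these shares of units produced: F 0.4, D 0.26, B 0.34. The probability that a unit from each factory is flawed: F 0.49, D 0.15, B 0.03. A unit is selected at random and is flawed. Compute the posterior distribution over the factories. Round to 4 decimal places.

F 0.7993, D 0.1591, B 0.0416

By Bayes' rule, posterior ∝ prior × likelihood:
  F: 0.4 × 0.49 = 0.196
  D: 0.26 × 0.15 = 0.039
  B: 0.34 × 0.03 = 0.0102
Sum = 0.2452.
P(F | flawed) = 0.196/0.2452 ≈ 0.7993
P(D | flawed) = 0.039/0.2452 ≈ 0.1591
P(B | flawed) = 0.0102/0.2452 ≈ 0.0416
(Check: 0.7993+0.1591+0.0416 = 1.0000.)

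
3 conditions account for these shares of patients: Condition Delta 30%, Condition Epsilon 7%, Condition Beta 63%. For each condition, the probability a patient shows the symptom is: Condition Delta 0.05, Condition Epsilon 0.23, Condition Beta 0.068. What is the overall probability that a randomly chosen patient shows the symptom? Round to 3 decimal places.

Compute prior × likelihood for every hypothesis:
  Condition Delta: 0.3 × 0.05 = 0.015
  Condition Epsilon: 0.07 × 0.23 = 0.0161
  Condition Beta: 0.63 × 0.068 = 0.04284
P(symptomatic) = 0.015 + 0.0161 + 0.04284 = 0.07394 → 0.074.

0.074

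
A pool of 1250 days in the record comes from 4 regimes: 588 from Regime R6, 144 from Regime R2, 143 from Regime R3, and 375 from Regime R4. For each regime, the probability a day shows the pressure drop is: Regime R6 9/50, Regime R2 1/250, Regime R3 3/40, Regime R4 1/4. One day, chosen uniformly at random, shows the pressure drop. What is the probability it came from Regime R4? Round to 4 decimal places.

0.4445

Prior × likelihood for each hypothesis:
  Regime R6: 0.4704 × 0.18 = 0.084672
  Regime R2: 0.1152 × 0.004 = 0.0004608
  Regime R3: 0.1144 × 0.075 = 0.00858
  Regime R4: 0.3 × 0.25 = 0.075
Normalizing constant = 0.1687128.
P(Regime R4 | evidence) = 0.075 / 0.1687128 ≈ 0.4445.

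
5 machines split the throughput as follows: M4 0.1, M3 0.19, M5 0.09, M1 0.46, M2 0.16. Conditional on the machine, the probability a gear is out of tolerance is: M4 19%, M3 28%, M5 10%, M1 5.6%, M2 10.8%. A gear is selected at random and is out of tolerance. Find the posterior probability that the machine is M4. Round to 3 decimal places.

Unnormalized posteriors (prior × likelihood):
  M4: 0.1 × 0.19 = 0.019
  M3: 0.19 × 0.28 = 0.0532
  M5: 0.09 × 0.1 = 0.009
  M1: 0.46 × 0.056 = 0.02576
  M2: 0.16 × 0.108 = 0.01728
Total = 0.12424.
P(M4 | evidence) = 0.019 / 0.12424 ≈ 0.153.

0.153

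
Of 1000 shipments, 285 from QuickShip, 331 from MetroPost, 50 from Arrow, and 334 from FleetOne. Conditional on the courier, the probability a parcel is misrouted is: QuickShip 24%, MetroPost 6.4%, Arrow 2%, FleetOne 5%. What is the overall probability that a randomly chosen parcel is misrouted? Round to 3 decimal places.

Unnormalized posteriors (prior × likelihood):
  QuickShip: 0.285 × 0.24 = 0.0684
  MetroPost: 0.331 × 0.064 = 0.021184
  Arrow: 0.05 × 0.02 = 0.001
  FleetOne: 0.334 × 0.05 = 0.0167
P(misrouted) = 0.0684 + 0.021184 + 0.001 + 0.0167 = 0.107284 → 0.107.

0.107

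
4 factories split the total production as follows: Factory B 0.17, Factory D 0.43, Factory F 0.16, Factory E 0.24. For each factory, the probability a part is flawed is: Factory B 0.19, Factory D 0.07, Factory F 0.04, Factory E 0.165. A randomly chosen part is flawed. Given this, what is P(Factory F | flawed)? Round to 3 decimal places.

By Bayes' rule, posterior ∝ prior × likelihood:
  Factory B: 0.17 × 0.19 = 0.0323
  Factory D: 0.43 × 0.07 = 0.0301
  Factory F: 0.16 × 0.04 = 0.0064
  Factory E: 0.24 × 0.165 = 0.0396
Normalizing constant = 0.1084.
P(Factory F | evidence) = 0.0064 / 0.1084 ≈ 0.059.

0.059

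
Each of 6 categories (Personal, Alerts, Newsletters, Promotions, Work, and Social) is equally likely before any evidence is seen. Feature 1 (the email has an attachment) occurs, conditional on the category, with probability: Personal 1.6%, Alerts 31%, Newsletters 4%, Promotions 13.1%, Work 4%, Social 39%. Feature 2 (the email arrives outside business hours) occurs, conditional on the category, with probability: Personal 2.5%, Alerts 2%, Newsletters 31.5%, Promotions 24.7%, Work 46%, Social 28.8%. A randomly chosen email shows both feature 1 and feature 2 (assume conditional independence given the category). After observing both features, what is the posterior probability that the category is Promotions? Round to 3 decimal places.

Since the prior is uniform, the posterior is proportional to the likelihood:
  Personal: 0.016 × 0.025 = 0.0004
  Alerts: 0.31 × 0.02 = 0.0062
  Newsletters: 0.04 × 0.315 = 0.0126
  Promotions: 0.131 × 0.247 = 0.032357
  Work: 0.04 × 0.46 = 0.0184
  Social: 0.39 × 0.288 = 0.11232
Total = 0.182277.
P(Promotions | evidence) = 0.032357 / 0.182277 ≈ 0.178.

0.178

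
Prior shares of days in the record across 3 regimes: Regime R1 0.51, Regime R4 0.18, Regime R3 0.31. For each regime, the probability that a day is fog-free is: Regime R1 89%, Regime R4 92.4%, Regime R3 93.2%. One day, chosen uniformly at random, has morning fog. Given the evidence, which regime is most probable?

Taking complements, P(fog | each) = Regime R1 0.11, Regime R4 0.076, Regime R3 0.068.
Prior × likelihood for each hypothesis:
  Regime R1: 0.51 × 0.11 = 0.0561
  Regime R4: 0.18 × 0.076 = 0.01368
  Regime R3: 0.31 × 0.068 = 0.02108
Normalizing constant = 0.09086.
Largest term belongs to Regime R1, so Regime R1 is most probable.

Regime R1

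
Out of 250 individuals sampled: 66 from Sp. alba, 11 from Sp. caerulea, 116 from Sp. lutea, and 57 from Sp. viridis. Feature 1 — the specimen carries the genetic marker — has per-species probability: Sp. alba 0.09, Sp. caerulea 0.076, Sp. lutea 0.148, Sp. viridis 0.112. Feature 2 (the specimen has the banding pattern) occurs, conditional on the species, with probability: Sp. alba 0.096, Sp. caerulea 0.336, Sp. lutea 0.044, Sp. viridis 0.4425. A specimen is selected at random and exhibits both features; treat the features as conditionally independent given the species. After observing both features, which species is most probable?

Sp. viridis

Unnormalized posteriors (prior × likelihood):
  Sp. alba: 0.264 × 0.09 × 0.096 = 0.00228096
  Sp. caerulea: 0.044 × 0.076 × 0.336 = 0.001123584
  Sp. lutea: 0.464 × 0.148 × 0.044 = 0.003021568
  Sp. viridis: 0.228 × 0.112 × 0.4425 = 0.01129968
Total = 0.017725792.
Largest term belongs to Sp. viridis, so Sp. viridis is most probable.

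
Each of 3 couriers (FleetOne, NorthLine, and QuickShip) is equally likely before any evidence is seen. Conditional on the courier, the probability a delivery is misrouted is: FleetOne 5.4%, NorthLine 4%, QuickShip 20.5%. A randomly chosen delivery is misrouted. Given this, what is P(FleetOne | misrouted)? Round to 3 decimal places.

0.181

Since the prior is uniform, the posterior is proportional to the likelihood:
  FleetOne: 0.054
  NorthLine: 0.04
  QuickShip: 0.205
Sum = 0.299.
P(FleetOne | evidence) = 0.054 / 0.299 ≈ 0.181.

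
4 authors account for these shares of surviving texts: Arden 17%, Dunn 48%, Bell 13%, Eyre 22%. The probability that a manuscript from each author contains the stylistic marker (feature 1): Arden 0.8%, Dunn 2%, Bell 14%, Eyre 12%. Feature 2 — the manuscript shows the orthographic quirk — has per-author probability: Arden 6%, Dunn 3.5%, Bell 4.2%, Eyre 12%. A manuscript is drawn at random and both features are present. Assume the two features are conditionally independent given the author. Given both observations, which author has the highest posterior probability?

Prior × likelihood for each hypothesis:
  Arden: 0.17 × 0.008 × 0.06 = 0.0000816
  Dunn: 0.48 × 0.02 × 0.035 = 0.000336
  Bell: 0.13 × 0.14 × 0.042 = 0.0007644
  Eyre: 0.22 × 0.12 × 0.12 = 0.003168
Normalizing constant = 0.00435.
Largest term belongs to Eyre, so Eyre is most probable.

Eyre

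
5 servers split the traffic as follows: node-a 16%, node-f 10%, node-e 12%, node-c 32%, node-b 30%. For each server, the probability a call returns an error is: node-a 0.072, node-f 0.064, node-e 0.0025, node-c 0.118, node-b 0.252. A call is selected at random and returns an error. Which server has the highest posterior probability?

node-b

Compute prior × likelihood for every hypothesis:
  node-a: 0.16 × 0.072 = 0.01152
  node-f: 0.1 × 0.064 = 0.0064
  node-e: 0.12 × 0.0025 = 0.0003
  node-c: 0.32 × 0.118 = 0.03776
  node-b: 0.3 × 0.252 = 0.0756
Total = 0.13158.
Largest term belongs to node-b, so node-b is most probable.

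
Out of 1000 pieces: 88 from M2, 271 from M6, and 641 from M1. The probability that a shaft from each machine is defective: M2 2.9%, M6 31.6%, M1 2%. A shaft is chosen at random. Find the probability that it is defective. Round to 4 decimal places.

0.1010

Prior × likelihood for each hypothesis:
  M2: 0.088 × 0.029 = 0.002552
  M6: 0.271 × 0.316 = 0.085636
  M1: 0.641 × 0.02 = 0.01282
P(defective) = 0.002552 + 0.085636 + 0.01282 = 0.101008 → 0.1010.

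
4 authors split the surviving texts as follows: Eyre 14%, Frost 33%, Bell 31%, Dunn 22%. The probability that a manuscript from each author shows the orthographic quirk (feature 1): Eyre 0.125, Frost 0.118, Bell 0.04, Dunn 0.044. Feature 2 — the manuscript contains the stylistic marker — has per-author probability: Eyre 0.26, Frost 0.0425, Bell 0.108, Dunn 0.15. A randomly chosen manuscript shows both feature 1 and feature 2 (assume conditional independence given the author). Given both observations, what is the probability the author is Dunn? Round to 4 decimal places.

Compute prior × likelihood for every hypothesis:
  Eyre: 0.14 × 0.125 × 0.26 = 0.00455
  Frost: 0.33 × 0.118 × 0.0425 = 0.00165495
  Bell: 0.31 × 0.04 × 0.108 = 0.0013392
  Dunn: 0.22 × 0.044 × 0.15 = 0.001452
Normalizing constant = 0.00899615.
P(Dunn | evidence) = 0.001452 / 0.00899615 ≈ 0.1614.

0.1614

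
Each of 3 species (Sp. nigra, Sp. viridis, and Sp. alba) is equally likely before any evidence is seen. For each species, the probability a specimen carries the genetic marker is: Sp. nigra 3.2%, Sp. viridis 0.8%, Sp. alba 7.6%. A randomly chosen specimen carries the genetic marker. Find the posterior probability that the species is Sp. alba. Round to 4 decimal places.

0.6552

Since the prior is uniform, the posterior is proportional to the likelihood:
  Sp. nigra: 0.032
  Sp. viridis: 0.008
  Sp. alba: 0.076
Sum = 0.116.
P(Sp. alba | evidence) = 0.076 / 0.116 ≈ 0.6552.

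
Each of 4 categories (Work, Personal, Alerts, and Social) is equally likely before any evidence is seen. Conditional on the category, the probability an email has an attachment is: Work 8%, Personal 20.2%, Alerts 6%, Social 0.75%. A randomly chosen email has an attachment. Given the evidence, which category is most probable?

Personal

With a uniform prior (1/4 each), posterior ∝ likelihood:
  Work: 0.08
  Personal: 0.202
  Alerts: 0.06
  Social: 0.0075
Sum = 0.3495.
Largest term belongs to Personal, so Personal is most probable.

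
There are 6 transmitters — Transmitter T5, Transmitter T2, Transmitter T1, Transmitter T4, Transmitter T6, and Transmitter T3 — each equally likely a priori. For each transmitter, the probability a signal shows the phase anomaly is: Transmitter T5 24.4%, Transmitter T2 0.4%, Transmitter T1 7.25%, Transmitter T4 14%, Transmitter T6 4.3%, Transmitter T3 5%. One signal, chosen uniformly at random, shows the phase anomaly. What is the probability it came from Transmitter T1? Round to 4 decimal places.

0.1310

Since the prior is uniform, the posterior is proportional to the likelihood:
  Transmitter T5: 0.244
  Transmitter T2: 0.004
  Transmitter T1: 0.0725
  Transmitter T4: 0.14
  Transmitter T6: 0.043
  Transmitter T3: 0.05
Total = 0.5535.
P(Transmitter T1 | evidence) = 0.0725 / 0.5535 ≈ 0.1310.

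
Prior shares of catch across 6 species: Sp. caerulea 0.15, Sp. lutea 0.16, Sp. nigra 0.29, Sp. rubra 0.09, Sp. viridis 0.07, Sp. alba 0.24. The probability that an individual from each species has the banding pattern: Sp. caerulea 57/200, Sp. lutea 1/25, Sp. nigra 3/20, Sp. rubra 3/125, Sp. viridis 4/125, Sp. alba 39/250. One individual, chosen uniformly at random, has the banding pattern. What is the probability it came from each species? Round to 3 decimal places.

By Bayes' rule, posterior ∝ prior × likelihood:
  Sp. caerulea: 0.15 × 0.285 = 0.04275
  Sp. lutea: 0.16 × 0.04 = 0.0064
  Sp. nigra: 0.29 × 0.15 = 0.0435
  Sp. rubra: 0.09 × 0.024 = 0.00216
  Sp. viridis: 0.07 × 0.032 = 0.00224
  Sp. alba: 0.24 × 0.156 = 0.03744
Total = 0.13449.
P(Sp. caerulea | banded) = 0.04275/0.13449 ≈ 0.318
P(Sp. lutea | banded) = 0.0064/0.13449 ≈ 0.048
P(Sp. nigra | banded) = 0.0435/0.13449 ≈ 0.323
P(Sp. rubra | banded) = 0.00216/0.13449 ≈ 0.016
P(Sp. viridis | banded) = 0.00224/0.13449 ≈ 0.017
P(Sp. alba | banded) = 0.03744/0.13449 ≈ 0.278

Sp. caerulea 0.318, Sp. lutea 0.048, Sp. nigra 0.323, Sp. rubra 0.016, Sp. viridis 0.017, Sp. alba 0.278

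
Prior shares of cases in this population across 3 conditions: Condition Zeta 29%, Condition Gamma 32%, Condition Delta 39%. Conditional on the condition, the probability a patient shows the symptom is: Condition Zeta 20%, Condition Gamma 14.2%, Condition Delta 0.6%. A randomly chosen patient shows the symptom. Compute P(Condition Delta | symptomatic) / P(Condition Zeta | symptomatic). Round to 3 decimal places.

0.040

By Bayes' rule, posterior ∝ prior × likelihood:
  Condition Zeta: 0.29 × 0.2 = 0.058
  Condition Gamma: 0.32 × 0.142 = 0.04544
  Condition Delta: 0.39 × 0.006 = 0.00234
Total = 0.10578.
The ratio is 0.00234 / 0.058 (the normalizer cancels) = 0.040.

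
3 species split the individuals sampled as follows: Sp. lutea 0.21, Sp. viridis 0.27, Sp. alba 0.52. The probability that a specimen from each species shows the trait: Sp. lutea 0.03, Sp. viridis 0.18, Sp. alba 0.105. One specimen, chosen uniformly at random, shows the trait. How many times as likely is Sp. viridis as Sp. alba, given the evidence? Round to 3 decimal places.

By Bayes' rule, posterior ∝ prior × likelihood:
  Sp. lutea: 0.21 × 0.03 = 0.0063
  Sp. viridis: 0.27 × 0.18 = 0.0486
  Sp. alba: 0.52 × 0.105 = 0.0546
Normalizing constant = 0.1095.
The ratio is 0.0486 / 0.0546 (the normalizer cancels) = 0.890.

0.890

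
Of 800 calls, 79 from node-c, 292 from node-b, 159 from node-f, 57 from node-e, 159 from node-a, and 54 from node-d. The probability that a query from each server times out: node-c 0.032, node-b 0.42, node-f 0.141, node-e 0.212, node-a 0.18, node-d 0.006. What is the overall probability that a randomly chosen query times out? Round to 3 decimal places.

By Bayes' rule, posterior ∝ prior × likelihood:
  node-c: 0.09875 × 0.032 = 0.00316
  node-b: 0.365 × 0.42 = 0.1533
  node-f: 0.19875 × 0.141 = 0.02802375
  node-e: 0.07125 × 0.212 = 0.015105
  node-a: 0.19875 × 0.18 = 0.035775
  node-d: 0.0675 × 0.006 = 0.000405
P(timeout) = 0.00316 + 0.1533 + 0.02802375 + 0.015105 + 0.035775 + 0.000405 = 0.23576875 → 0.236.

0.236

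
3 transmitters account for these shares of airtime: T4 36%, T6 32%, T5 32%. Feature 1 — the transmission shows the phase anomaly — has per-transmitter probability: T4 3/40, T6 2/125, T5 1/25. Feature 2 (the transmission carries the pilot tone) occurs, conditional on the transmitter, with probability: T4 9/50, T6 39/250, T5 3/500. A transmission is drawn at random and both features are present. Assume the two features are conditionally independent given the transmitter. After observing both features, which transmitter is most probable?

T4

By Bayes' rule, posterior ∝ prior × likelihood:
  T4: 0.36 × 0.075 × 0.18 = 0.00486
  T6: 0.32 × 0.016 × 0.156 = 0.00079872
  T5: 0.32 × 0.04 × 0.006 = 0.0000768
Sum = 0.00573552.
Largest term belongs to T4, so T4 is most probable.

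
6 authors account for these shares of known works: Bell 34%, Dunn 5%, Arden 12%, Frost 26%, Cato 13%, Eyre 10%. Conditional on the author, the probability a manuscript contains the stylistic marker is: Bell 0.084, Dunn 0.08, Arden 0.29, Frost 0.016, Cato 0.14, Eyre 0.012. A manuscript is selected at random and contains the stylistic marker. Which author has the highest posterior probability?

Prior × likelihood for each hypothesis:
  Bell: 0.34 × 0.084 = 0.02856
  Dunn: 0.05 × 0.08 = 0.004
  Arden: 0.12 × 0.29 = 0.0348
  Frost: 0.26 × 0.016 = 0.00416
  Cato: 0.13 × 0.14 = 0.0182
  Eyre: 0.1 × 0.012 = 0.0012
Sum = 0.09092.
Largest term belongs to Arden, so Arden is most probable.

Arden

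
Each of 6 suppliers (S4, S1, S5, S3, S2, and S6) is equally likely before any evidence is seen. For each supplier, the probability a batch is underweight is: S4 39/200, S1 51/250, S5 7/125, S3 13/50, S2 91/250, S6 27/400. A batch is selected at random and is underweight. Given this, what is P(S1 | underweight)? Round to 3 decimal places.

With a uniform prior (1/6 each), posterior ∝ likelihood:
  S4: 0.195
  S1: 0.204
  S5: 0.056
  S3: 0.26
  S2: 0.364
  S6: 0.0675
Sum = 1.1465.
P(S1 | evidence) = 0.204 / 1.1465 ≈ 0.178.

0.178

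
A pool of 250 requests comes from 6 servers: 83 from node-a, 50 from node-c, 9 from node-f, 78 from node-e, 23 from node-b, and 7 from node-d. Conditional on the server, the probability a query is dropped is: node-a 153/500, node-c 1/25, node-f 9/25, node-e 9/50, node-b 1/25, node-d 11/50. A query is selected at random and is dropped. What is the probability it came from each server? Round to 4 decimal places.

Unnormalized posteriors (prior × likelihood):
  node-a: 0.332 × 0.306 = 0.101592
  node-c: 0.2 × 0.04 = 0.008
  node-f: 0.036 × 0.36 = 0.01296
  node-e: 0.312 × 0.18 = 0.05616
  node-b: 0.092 × 0.04 = 0.00368
  node-d: 0.028 × 0.22 = 0.00616
Normalizing constant = 0.188552.
P(node-a | dropped) = 0.101592/0.188552 ≈ 0.5388
P(node-c | dropped) = 0.008/0.188552 ≈ 0.0424
P(node-f | dropped) = 0.01296/0.188552 ≈ 0.0687
P(node-e | dropped) = 0.05616/0.188552 ≈ 0.2978
P(node-b | dropped) = 0.00368/0.188552 ≈ 0.0195
P(node-d | dropped) = 0.00616/0.188552 ≈ 0.0327

node-a 0.5388, node-c 0.0424, node-f 0.0687, node-e 0.2978, node-b 0.0195, node-d 0.0327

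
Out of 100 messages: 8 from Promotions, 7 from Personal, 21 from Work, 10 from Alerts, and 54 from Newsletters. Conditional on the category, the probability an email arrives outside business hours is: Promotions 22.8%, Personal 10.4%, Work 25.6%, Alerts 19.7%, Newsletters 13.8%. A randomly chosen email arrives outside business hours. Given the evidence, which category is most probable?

Compute prior × likelihood for every hypothesis:
  Promotions: 0.08 × 0.228 = 0.01824
  Personal: 0.07 × 0.104 = 0.00728
  Work: 0.21 × 0.256 = 0.05376
  Alerts: 0.1 × 0.197 = 0.0197
  Newsletters: 0.54 × 0.138 = 0.07452
Sum = 0.1735.
Largest term belongs to Newsletters, so Newsletters is most probable.

Newsletters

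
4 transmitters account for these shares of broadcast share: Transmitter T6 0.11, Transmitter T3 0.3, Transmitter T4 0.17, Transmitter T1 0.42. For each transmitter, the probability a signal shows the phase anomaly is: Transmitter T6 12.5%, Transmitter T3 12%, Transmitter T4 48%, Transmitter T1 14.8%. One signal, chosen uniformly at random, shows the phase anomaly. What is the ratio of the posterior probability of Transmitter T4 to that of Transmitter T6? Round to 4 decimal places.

By Bayes' rule, posterior ∝ prior × likelihood:
  Transmitter T6: 0.11 × 0.125 = 0.01375
  Transmitter T3: 0.3 × 0.12 = 0.036
  Transmitter T4: 0.17 × 0.48 = 0.0816
  Transmitter T1: 0.42 × 0.148 = 0.06216
Total = 0.19351.
The ratio is 0.0816 / 0.01375 (the normalizer cancels) = 5.9345.

5.9345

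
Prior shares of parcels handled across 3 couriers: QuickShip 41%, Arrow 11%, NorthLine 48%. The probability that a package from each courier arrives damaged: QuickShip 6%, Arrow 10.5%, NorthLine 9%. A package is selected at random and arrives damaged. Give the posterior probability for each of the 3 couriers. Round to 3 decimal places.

QuickShip 0.310, Arrow 0.146, NorthLine 0.544

Compute prior × likelihood for every hypothesis:
  QuickShip: 0.41 × 0.06 = 0.0246
  Arrow: 0.11 × 0.105 = 0.01155
  NorthLine: 0.48 × 0.09 = 0.0432
Normalizing constant = 0.07935.
P(QuickShip | damaged) = 0.0246/0.07935 ≈ 0.310
P(Arrow | damaged) = 0.01155/0.07935 ≈ 0.146
P(NorthLine | damaged) = 0.0432/0.07935 ≈ 0.544
(Check: 0.310+0.146+0.544 = 1.000.)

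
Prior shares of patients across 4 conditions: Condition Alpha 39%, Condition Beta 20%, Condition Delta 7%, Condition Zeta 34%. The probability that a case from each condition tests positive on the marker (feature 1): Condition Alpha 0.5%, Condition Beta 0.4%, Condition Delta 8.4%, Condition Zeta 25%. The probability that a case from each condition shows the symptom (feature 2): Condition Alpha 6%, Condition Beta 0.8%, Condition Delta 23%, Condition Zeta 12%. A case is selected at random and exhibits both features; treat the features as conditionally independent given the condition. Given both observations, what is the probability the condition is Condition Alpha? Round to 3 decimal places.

0.010

Compute prior × likelihood for every hypothesis:
  Condition Alpha: 0.39 × 0.005 × 0.06 = 0.000117
  Condition Beta: 0.2 × 0.004 × 0.008 = 0.0000064
  Condition Delta: 0.07 × 0.084 × 0.23 = 0.0013524
  Condition Zeta: 0.34 × 0.25 × 0.12 = 0.0102
Total = 0.0116758.
P(Condition Alpha | evidence) = 0.000117 / 0.0116758 ≈ 0.010.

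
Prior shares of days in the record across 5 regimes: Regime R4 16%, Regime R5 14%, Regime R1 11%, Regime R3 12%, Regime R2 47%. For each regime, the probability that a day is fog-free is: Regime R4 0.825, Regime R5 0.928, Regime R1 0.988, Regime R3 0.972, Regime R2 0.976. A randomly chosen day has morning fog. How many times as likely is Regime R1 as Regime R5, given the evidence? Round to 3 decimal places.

0.131

Taking complements, P(fog | each) = Regime R4 0.175, Regime R5 0.072, Regime R1 0.012, Regime R3 0.028, Regime R2 0.024.
By Bayes' rule, posterior ∝ prior × likelihood:
  Regime R4: 0.16 × 0.175 = 0.028
  Regime R5: 0.14 × 0.072 = 0.01008
  Regime R1: 0.11 × 0.012 = 0.00132
  Regime R3: 0.12 × 0.028 = 0.00336
  Regime R2: 0.47 × 0.024 = 0.01128
Total = 0.05404.
The ratio is 0.00132 / 0.01008 (the normalizer cancels) = 0.131.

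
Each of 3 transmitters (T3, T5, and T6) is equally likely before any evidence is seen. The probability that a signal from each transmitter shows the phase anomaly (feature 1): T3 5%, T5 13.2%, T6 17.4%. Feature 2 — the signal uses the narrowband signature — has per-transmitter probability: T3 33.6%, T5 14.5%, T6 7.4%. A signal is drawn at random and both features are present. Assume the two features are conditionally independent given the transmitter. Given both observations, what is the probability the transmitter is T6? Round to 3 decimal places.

Since the prior is uniform, the posterior is proportional to the likelihood:
  T3: 0.05 × 0.336 = 0.0168
  T5: 0.132 × 0.145 = 0.01914
  T6: 0.174 × 0.074 = 0.012876
Sum = 0.048816.
P(T6 | evidence) = 0.012876 / 0.048816 ≈ 0.264.

0.264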